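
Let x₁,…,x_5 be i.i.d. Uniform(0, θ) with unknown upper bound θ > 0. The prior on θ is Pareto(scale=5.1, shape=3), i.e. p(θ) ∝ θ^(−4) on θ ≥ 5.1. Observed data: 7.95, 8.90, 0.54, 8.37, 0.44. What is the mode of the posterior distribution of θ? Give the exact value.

The Uniform(0, θ) likelihood is θ^(−n) for θ ≥ max(xᵢ), zero otherwise. Here max(xᵢ) = 8.90.
Posterior ∝ θ^(−4) · θ^(−5) = θ^(−9) on θ ≥ max(5.1, 8.90) = 8.90.
This density is strictly decreasing in θ, so the posterior mode lies at the lower boundary of the support.

θ̂_MAP = 8.90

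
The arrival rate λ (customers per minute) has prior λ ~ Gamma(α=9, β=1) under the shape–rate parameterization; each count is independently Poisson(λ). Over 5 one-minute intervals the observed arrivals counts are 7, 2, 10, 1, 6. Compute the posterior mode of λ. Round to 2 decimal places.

λ̂_MAP = 5.67

Σxᵢ = 7+2+10+1+6 = 26, with n = 5.
Posterior ∝ λ^8e^(−1λ) · λ^26e^(−5λ) = λ^34e^(−6λ), i.e. Gamma(shape=35, rate=6).
The mode of a Gamma(a, b) with a ≥ 1 (shape–rate) is (a−1)/b = 34/6 ≈ 5.67.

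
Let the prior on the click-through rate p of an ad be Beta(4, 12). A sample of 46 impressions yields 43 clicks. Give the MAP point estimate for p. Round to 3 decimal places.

p̂_MAP = 0.767

Prior: Beta(4, 12).
Data: 43 successes in 46 trials. The binomial likelihood contributes p^43(1−p)^3, so the posterior is Beta(4+43, 12+3) = Beta(47, 15).
For Beta(a, b) with a, b > 1 the mode is (a−1)/(a+b−2) = 46/60 ≈ 0.767.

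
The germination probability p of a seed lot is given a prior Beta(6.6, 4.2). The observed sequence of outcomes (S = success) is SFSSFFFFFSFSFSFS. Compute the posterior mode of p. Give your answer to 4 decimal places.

Prior: Beta(6.6, 4.2).
Data: 7 successes in 16 trials (from the sequence). The binomial likelihood contributes p^7(1−p)^9, so the posterior is Beta(6.6+7, 4.2+9) = Beta(13.6, 13.2).
For Beta(a, b) with a, b > 1 the mode is (a−1)/(a+b−2) = 12.6/24.8 ≈ 0.5081.

p̂_MAP = 0.5081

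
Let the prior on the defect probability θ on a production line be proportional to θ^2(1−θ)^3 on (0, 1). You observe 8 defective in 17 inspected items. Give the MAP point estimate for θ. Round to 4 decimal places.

θ̂_MAP = 0.4545

The prior density ∝ θ^2(1−θ)^3 is the kernel of Beta(3, 4).
Data: 8 successes in 17 trials. The binomial likelihood contributes θ^8(1−θ)^9, so the posterior is Beta(3+8, 4+9) = Beta(11, 13).
For Beta(a, b) with a, b > 1 the mode is (a−1)/(a+b−2) = 10/22 ≈ 0.4545.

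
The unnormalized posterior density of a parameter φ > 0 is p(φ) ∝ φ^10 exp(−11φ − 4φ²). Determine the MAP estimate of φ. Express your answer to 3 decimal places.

ℓ'(φ) = 10/φ − 11 − 8φ. Setting this to zero and multiplying by φ: 8φ² + 11φ − 10 = 0.
φ = (−11 + √(11² + 4·8·10)) / (2·8) = (−11 + √441) / 16 = (−11 + 21)/16 = 5/8.
ℓ''(φ) = −10/φ² − 8 < 0, confirming a maximum.

φ̂_MAP = 0.625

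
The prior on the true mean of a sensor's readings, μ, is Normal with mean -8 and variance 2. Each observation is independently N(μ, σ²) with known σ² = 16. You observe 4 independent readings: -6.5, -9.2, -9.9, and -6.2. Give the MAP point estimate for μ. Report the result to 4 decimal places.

n = 4; x̄ = ((-6.5) + (-9.2) + (-9.9) + (-6.2))/4 = -31.8/4 = -7.95.
For a Normal prior and Normal likelihood with known variance, the posterior is Normal; its mode equals its mean, the precision-weighted average.
Prior precision 1/σ₀² = 1/2 = 0.5; data precision n/σ² = 4/16 = 0.25.
μ̂ = (0.5·(-8) + 0.25·(-7.95)) / (0.5 + 0.25) = (-5.9875)/0.75 = -479/60 ≈ -7.9833.

μ̂_MAP = -7.9833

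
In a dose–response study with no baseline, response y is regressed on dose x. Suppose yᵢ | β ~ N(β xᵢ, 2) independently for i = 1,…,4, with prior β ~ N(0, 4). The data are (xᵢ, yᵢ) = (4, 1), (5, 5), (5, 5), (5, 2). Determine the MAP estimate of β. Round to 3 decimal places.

log p(β | y) = −Σ(yᵢ − βxᵢ)²/(2·2) − β²/(2·4) + const.
Setting the derivative to zero: Σxᵢ(yᵢ − βxᵢ)/2 − β/4 = 0, so β = Σxᵢyᵢ / (Σxᵢ² + σ²/τ²).
Σxᵢyᵢ = 4·1 + 5·5 + 5·5 + 5·2 = 64; Σxᵢ² = 91; σ²/τ² = 0.5.
β̂_MAP = 64 / (91 + 0.5) = 64/91.5 ≈ 0.699.

β̂_MAP = 0.699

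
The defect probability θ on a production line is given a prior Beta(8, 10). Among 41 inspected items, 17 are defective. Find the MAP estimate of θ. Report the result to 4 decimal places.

Prior: Beta(8, 10).
Data: 17 successes in 41 trials. The binomial likelihood contributes θ^17(1−θ)^24, so the posterior is Beta(8+17, 10+24) = Beta(25, 34).
For Beta(a, b) with a, b > 1 the mode is (a−1)/(a+b−2) = 24/57 ≈ 0.4211.

θ̂_MAP = 0.4211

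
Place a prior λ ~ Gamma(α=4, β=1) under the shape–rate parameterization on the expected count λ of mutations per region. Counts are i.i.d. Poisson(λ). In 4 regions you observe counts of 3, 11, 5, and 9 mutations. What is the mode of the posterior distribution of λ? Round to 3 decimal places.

λ̂_MAP = 6.200

Σxᵢ = 3+11+5+9 = 28, with n = 4.
Posterior ∝ λ^3e^(−1λ) · λ^28e^(−4λ) = λ^31e^(−5λ), i.e. Gamma(shape=32, rate=5).
The mode of a Gamma(a, b) with a ≥ 1 (shape–rate) is (a−1)/b = 31/5 ≈ 6.200.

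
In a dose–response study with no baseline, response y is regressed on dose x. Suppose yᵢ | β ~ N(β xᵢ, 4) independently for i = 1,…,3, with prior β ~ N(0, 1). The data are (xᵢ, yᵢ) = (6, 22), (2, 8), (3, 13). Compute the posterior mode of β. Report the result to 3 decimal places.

log p(β | y) = −Σ(yᵢ − βxᵢ)²/(2·4) − β²/(2·1) + const.
Setting the derivative to zero: Σxᵢ(yᵢ − βxᵢ)/4 − β/1 = 0, so β = Σxᵢyᵢ / (Σxᵢ² + σ²/τ²).
Σxᵢyᵢ = 6·22 + 2·8 + 3·13 = 187; Σxᵢ² = 49; σ²/τ² = 4.
β̂_MAP = 187 / (49 + 4) = 187/53 ≈ 3.528.

β̂_MAP = 3.528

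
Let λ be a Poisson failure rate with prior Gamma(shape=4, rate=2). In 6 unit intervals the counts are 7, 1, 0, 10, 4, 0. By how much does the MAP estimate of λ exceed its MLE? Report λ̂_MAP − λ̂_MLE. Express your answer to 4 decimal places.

Σxᵢ = 22. Posterior is Gamma(26, 8); MAP = (26−1)/8 = 25/8 ≈ 3.12500.
MLE = x̄ = 22/6 ≈ 3.66667.
Difference = 25/8 − 22/6 = -13/24 ≈ -0.5417.

MAP − MLE = -0.5417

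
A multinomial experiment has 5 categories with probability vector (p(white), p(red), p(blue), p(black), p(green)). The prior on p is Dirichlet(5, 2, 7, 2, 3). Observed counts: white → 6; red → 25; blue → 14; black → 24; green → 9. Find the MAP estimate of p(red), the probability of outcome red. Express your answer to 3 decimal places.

The posterior is Dirichlet(αᵢ + nᵢ) = Dirichlet(11, 27, 21, 26, 12).
For a Dirichlet(a₁,…,a_K) with all aᵢ > 1, the mode has j-th component (aⱼ − 1)/(Σaᵢ − K).
Here Σaᵢ = 97 and K = 5, so p(red) = (27 − 1)/(97 − 5) = 26/92 ≈ 0.283.

MAP estimate of p(red) = 0.283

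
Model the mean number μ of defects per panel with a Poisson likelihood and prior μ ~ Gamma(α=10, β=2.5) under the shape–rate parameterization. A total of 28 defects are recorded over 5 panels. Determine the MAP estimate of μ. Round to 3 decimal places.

μ̂_MAP = 4.933

Σxᵢ = 28, n = 5.
Posterior ∝ μ^9e^(−2.5μ) · μ^28e^(−5μ) = μ^37e^(−7.5μ), i.e. Gamma(shape=38, rate=7.5).
The mode of a Gamma(a, b) with a ≥ 1 (shape–rate) is (a−1)/b = 37/7.5 ≈ 4.933.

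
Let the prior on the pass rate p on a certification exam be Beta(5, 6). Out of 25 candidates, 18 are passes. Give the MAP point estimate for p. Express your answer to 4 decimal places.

p̂_MAP = 0.6471

Prior: Beta(5, 6).
Data: 18 successes in 25 trials. The binomial likelihood contributes p^18(1−p)^7, so the posterior is Beta(5+18, 6+7) = Beta(23, 13).
For Beta(a, b) with a, b > 1 the mode is (a−1)/(a+b−2) = 22/34 ≈ 0.6471.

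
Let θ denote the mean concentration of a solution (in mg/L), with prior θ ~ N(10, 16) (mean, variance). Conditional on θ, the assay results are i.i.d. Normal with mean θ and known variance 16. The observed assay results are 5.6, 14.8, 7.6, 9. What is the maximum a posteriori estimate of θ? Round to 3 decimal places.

θ̂_MAP = 9.400

n = 4; x̄ = (5.6 + 14.8 + 7.6 + 9)/4 = 37/4 = 9.25.
For a Normal prior and Normal likelihood with known variance, the posterior is Normal; its mode equals its mean, the precision-weighted average.
Prior precision 1/σ₀² = 1/16 = 0.0625; data precision n/σ² = 4/16 = 0.25.
θ̂ = (0.0625·10 + 0.25·9.25) / (0.0625 + 0.25) = 2.9375/0.3125 = 9.400.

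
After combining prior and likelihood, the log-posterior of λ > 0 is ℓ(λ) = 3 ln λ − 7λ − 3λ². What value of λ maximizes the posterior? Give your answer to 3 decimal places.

λ̂_MAP = 0.333

ℓ'(λ) = 3/λ − 7 − 6λ. Setting this to zero and multiplying by λ: 6λ² + 7λ − 3 = 0.
λ = (−7 + √(7² + 4·6·3)) / (2·6) = (−7 + √121) / 12 = (−7 + 11)/12 = 1/3.
ℓ''(λ) = −3/λ² − 6 < 0, confirming a maximum.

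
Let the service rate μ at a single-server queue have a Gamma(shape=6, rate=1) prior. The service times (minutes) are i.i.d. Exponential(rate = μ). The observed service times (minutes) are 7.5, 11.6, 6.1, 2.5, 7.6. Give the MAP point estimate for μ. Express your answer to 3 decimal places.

The Exponential(rate=μ) likelihood is ∝ μ^n e^(−μΣtᵢ). Here n = 5 and Σtᵢ = 7.5 + 11.6 + 6.1 + 2.5 + 7.6 = 35.3.
Posterior ∝ μ^5e^(−1μ) · μ^5e^(−35.3μ) = μ^10e^(−36.3μ), i.e. Gamma(11, 36.3).
Mode = (a−1)/b = 10/36.3 ≈ 0.275.

μ̂_MAP = 0.275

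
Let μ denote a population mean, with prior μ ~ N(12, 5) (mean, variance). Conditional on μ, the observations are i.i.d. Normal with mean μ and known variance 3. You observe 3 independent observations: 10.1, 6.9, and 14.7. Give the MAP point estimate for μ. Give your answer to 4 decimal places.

μ̂_MAP = 10.8056

n = 3; x̄ = (10.1 + 6.9 + 14.7)/3 = 31.7/3 = 317/30 ≈ 10.5667.
For a Normal prior and Normal likelihood with known variance, the posterior is Normal; its mode equals its mean, the precision-weighted average.
Prior precision 1/σ₀² = 1/5 = 0.2; data precision n/σ² = 3/3 = 1.
μ̂ = (0.2·12 + 1·(317/30)) / (0.2 + 1) = (389/30)/1.2 = 389/36 ≈ 10.8056.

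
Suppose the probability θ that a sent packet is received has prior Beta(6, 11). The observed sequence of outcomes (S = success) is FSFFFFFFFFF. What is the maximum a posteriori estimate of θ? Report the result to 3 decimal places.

θ̂_MAP = 0.231

Prior: Beta(6, 11).
Data: 1 success in 11 trials (from the sequence). The binomial likelihood contributes θ(1−θ)^10, so the posterior is Beta(6+1, 11+10) = Beta(7, 21).
For Beta(a, b) with a, b > 1 the mode is (a−1)/(a+b−2) = 6/26 ≈ 0.231.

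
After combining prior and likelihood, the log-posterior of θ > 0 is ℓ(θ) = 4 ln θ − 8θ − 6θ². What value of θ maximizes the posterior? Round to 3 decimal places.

ℓ'(θ) = 4/θ − 8 − 12θ. Setting this to zero and multiplying by θ: 12θ² + 8θ − 4 = 0.
θ = (−8 + √(8² + 4·12·4)) / (2·12) = (−8 + √256) / 24 = (−8 + 16)/24 = 1/3.
ℓ''(θ) = −4/θ² − 12 < 0, confirming a maximum.

θ̂_MAP = 0.333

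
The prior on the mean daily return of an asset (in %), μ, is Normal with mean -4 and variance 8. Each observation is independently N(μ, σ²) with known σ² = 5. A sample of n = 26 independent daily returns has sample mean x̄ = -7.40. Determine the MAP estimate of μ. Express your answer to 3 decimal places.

μ̂_MAP = -7.320

n = 26, x̄ = -7.40.
For a Normal prior and Normal likelihood with known variance, the posterior is Normal; its mode equals its mean, the precision-weighted average.
Prior precision 1/σ₀² = 1/8 = 0.125; data precision n/σ² = 26/5 = 5.2.
μ̂ = (0.125·(-4) + 5.2·(-7.4)) / (0.125 + 5.2) = (-38.98)/5.325 = -7796/1065 ≈ -7.320.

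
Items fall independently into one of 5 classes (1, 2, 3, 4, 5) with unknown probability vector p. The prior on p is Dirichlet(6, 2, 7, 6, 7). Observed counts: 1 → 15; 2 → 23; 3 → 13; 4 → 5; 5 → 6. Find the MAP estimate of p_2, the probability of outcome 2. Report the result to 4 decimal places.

MAP estimate: 0.2824

The posterior is Dirichlet(αᵢ + nᵢ) = Dirichlet(21, 25, 20, 11, 13).
For a Dirichlet(a₁,…,a_K) with all aᵢ > 1, the mode has j-th component (aⱼ − 1)/(Σaᵢ − K).
Here Σaᵢ = 90 and K = 5, so p_2 = (25 − 1)/(90 − 5) = 24/85 ≈ 0.2824.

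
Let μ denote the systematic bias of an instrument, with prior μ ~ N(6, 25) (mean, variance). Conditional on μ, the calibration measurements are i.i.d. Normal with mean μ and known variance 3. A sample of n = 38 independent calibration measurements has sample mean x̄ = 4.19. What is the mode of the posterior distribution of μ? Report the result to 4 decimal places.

μ̂_MAP = 4.1957

n = 38, x̄ = 4.19.
For a Normal prior and Normal likelihood with known variance, the posterior is Normal; its mode equals its mean, the precision-weighted average.
Prior precision 1/σ₀² = 1/25 = 0.04; data precision n/σ² = 38/3.
μ̂ = (0.04·6 + (38/3)·4.19) / (0.04 + 38/3) = (7997/150)/(953/75) = 7997/1906 ≈ 4.1957.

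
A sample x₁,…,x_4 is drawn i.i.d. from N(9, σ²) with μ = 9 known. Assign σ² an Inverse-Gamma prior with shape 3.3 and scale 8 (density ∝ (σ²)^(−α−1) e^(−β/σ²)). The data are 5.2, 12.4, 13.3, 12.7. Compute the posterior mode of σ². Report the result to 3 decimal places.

Sum of squared deviations about the known mean: SS = (5.2−9)² + (12.4−9)² + (13.3−9)² + (12.7−9)² = 58.18.
The Normal likelihood contributes (σ²)^(−n/2) exp(−SS/(2σ²)), so the posterior is Inverse-Gamma(α + n/2, β + SS/2) = Inverse-Gamma(5.3, 37.09).
The mode of Inverse-Gamma(a, b) is b/(a+1) = 37.09/6.3 ≈ 5.887.

σ̂²_MAP = 5.887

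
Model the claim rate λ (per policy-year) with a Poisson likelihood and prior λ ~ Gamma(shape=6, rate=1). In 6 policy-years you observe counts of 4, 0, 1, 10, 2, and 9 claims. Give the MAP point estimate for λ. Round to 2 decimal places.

λ̂_MAP = 4.43

Σxᵢ = 4+0+1+10+2+9 = 26, with n = 6.
Posterior ∝ λ^5e^(−1λ) · λ^26e^(−6λ) = λ^31e^(−7λ), i.e. Gamma(shape=32, rate=7).
The mode of a Gamma(a, b) with a ≥ 1 (shape–rate) is (a−1)/b = 31/7 ≈ 4.43.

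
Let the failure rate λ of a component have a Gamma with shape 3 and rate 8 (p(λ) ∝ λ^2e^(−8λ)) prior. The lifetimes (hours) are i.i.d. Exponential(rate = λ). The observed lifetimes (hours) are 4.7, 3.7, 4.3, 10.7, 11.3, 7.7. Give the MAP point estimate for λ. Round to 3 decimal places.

The Exponential(rate=λ) likelihood is ∝ λ^n e^(−λΣtᵢ). Here n = 6 and Σtᵢ = 4.7 + 3.7 + 4.3 + 10.7 + 11.3 + 7.7 = 42.4.
Posterior ∝ λ^2e^(−8λ) · λ^6e^(−42.4λ) = λ^8e^(−50.4λ), i.e. Gamma(9, 50.4).
Mode = (a−1)/b = 8/50.4 ≈ 0.159.

λ̂_MAP = 0.159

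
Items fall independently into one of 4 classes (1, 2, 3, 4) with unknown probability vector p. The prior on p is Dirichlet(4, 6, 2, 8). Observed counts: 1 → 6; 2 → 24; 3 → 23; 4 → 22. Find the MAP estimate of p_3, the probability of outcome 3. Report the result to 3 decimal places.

MAP estimate: 0.264

The posterior is Dirichlet(αᵢ + nᵢ) = Dirichlet(10, 30, 25, 30).
For a Dirichlet(a₁,…,a_K) with all aᵢ > 1, the mode has j-th component (aⱼ − 1)/(Σaᵢ − K).
Here Σaᵢ = 95 and K = 4, so p_3 = (25 − 1)/(95 − 4) = 24/91 ≈ 0.264.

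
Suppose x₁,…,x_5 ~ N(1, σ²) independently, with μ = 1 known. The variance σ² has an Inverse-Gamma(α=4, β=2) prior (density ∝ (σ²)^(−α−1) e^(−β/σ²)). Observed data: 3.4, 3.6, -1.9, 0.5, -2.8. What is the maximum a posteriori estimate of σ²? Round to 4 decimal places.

Sum of squared deviations about the known mean: SS = (3.4−1)² + (3.6−1)² + (-1.9−1)² + (0.5−1)² + (-2.8−1)² = 35.62.
The Normal likelihood contributes (σ²)^(−n/2) exp(−SS/(2σ²)), so the posterior is Inverse-Gamma(α + n/2, β + SS/2) = Inverse-Gamma(6.5, 19.81).
The mode of Inverse-Gamma(a, b) is b/(a+1) = 19.81/7.5 ≈ 2.6413.

σ̂²_MAP = 2.6413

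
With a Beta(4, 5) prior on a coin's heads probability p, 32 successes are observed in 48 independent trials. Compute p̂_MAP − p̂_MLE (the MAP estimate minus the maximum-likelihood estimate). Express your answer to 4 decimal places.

Posterior is Beta(36, 21); MAP = (36−1)/(57−2) = 35/55 ≈ 0.63636.
MLE ignores the prior: p̂_MLE = k/n = 32/48 ≈ 0.66667.
Difference = 35/55 − 32/48 = -1/33 ≈ -0.0303.

MAP − MLE = -0.0303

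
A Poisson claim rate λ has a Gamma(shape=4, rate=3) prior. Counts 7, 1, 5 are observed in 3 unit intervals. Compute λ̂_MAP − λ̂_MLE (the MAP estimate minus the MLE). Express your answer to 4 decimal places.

MAP − MLE = -1.6667

Σxᵢ = 13. Posterior is Gamma(17, 6); MAP = (17−1)/6 = 16/6 ≈ 2.66667.
MLE = x̄ = 13/3 ≈ 4.33333.
Difference = 16/6 − 13/3 = -5/3 ≈ -1.6667.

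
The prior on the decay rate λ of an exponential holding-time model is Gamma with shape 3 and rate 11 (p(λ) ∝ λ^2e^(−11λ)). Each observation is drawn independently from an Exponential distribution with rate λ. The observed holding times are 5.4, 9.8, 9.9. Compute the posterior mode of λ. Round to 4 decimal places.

λ̂_MAP = 0.1385

The Exponential(rate=λ) likelihood is ∝ λ^n e^(−λΣtᵢ). Here n = 3 and Σtᵢ = 5.4 + 9.8 + 9.9 = 25.1.
Posterior ∝ λ^2e^(−11λ) · λ^3e^(−25.1λ) = λ^5e^(−36.1λ), i.e. Gamma(6, 36.1).
Mode = (a−1)/b = 5/36.1 ≈ 0.1385.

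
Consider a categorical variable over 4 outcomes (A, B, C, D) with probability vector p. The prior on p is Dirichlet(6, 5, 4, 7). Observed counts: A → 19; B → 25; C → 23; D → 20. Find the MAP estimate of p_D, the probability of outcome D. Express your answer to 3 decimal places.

MAP estimate of p_D = 0.248

The posterior is Dirichlet(αᵢ + nᵢ) = Dirichlet(25, 30, 27, 27).
For a Dirichlet(a₁,…,a_K) with all aᵢ > 1, the mode has j-th component (aⱼ − 1)/(Σaᵢ − K).
Here Σaᵢ = 109 and K = 4, so p_D = (27 − 1)/(109 − 4) = 26/105 ≈ 0.248.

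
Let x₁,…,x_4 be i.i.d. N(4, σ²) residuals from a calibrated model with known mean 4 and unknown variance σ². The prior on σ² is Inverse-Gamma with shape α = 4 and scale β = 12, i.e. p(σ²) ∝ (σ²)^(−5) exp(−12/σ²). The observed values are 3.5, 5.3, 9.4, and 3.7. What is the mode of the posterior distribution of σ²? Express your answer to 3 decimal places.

σ̂²_MAP = 3.942

Sum of squared deviations about the known mean: SS = (3.5−4)² + (5.3−4)² + (9.4−4)² + (3.7−4)² = 31.19.
The Normal likelihood contributes (σ²)^(−n/2) exp(−SS/(2σ²)), so the posterior is Inverse-Gamma(α + n/2, β + SS/2) = Inverse-Gamma(6, 27.595).
The mode of Inverse-Gamma(a, b) is b/(a+1) = 27.595/7 ≈ 3.942.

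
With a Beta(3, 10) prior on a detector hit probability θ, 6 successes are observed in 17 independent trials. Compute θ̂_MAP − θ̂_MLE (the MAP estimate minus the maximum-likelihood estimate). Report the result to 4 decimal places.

MAP − MLE = -0.0672

Posterior is Beta(9, 21); MAP = (9−1)/(30−2) = 8/28 ≈ 0.28571.
MLE ignores the prior: θ̂_MLE = k/n = 6/17 ≈ 0.35294.
Difference = 8/28 − 6/17 = -8/119 ≈ -0.0672.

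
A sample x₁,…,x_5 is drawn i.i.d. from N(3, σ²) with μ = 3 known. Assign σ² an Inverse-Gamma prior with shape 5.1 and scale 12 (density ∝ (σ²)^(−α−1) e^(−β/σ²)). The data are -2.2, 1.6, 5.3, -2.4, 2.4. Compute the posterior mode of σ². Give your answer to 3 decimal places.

σ̂²_MAP = 5.105

Sum of squared deviations about the known mean: SS = (-2.2−3)² + (1.6−3)² + (5.3−3)² + (-2.4−3)² + (2.4−3)² = 63.81.
The Normal likelihood contributes (σ²)^(−n/2) exp(−SS/(2σ²)), so the posterior is Inverse-Gamma(α + n/2, β + SS/2) = Inverse-Gamma(7.6, 43.905).
The mode of Inverse-Gamma(a, b) is b/(a+1) = 43.905/8.6 ≈ 5.105.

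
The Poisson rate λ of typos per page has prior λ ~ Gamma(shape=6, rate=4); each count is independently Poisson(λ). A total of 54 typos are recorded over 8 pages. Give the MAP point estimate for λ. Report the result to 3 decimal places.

λ̂_MAP = 4.917

Σxᵢ = 54, n = 8.
Posterior ∝ λ^5e^(−4λ) · λ^54e^(−8λ) = λ^59e^(−12λ), i.e. Gamma(shape=60, rate=12).
The mode of a Gamma(a, b) with a ≥ 1 (shape–rate) is (a−1)/b = 59/12 ≈ 4.917.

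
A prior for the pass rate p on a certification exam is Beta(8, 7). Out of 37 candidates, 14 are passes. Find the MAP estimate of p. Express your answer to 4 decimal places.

p̂_MAP = 0.4200

Prior: Beta(8, 7).
Data: 14 successes in 37 trials. The binomial likelihood contributes p^14(1−p)^23, so the posterior is Beta(8+14, 7+23) = Beta(22, 30).
For Beta(a, b) with a, b > 1 the mode is (a−1)/(a+b−2) = 21/50 ≈ 0.4200.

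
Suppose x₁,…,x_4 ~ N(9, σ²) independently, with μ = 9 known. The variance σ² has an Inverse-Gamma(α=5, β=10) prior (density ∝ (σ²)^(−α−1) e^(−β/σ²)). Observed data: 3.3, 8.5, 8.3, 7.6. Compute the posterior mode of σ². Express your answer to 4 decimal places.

σ̂²_MAP = 3.4494

Sum of squared deviations about the known mean: SS = (3.3−9)² + (8.5−9)² + (8.3−9)² + (7.6−9)² = 35.19.
The Normal likelihood contributes (σ²)^(−n/2) exp(−SS/(2σ²)), so the posterior is Inverse-Gamma(α + n/2, β + SS/2) = Inverse-Gamma(7, 27.595).
The mode of Inverse-Gamma(a, b) is b/(a+1) = 27.595/8 ≈ 3.4494.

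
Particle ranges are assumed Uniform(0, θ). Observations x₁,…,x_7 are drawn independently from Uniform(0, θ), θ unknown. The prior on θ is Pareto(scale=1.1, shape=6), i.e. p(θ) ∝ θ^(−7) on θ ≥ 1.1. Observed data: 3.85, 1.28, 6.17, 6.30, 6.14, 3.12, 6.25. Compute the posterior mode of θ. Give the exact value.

The Uniform(0, θ) likelihood is θ^(−n) for θ ≥ max(xᵢ), zero otherwise. Here max(xᵢ) = 6.30.
Posterior ∝ θ^(−7) · θ^(−7) = θ^(−14) on θ ≥ max(1.1, 6.30) = 6.30.
This density is strictly decreasing in θ, so the posterior mode lies at the lower boundary of the support.

θ̂_MAP = 6.30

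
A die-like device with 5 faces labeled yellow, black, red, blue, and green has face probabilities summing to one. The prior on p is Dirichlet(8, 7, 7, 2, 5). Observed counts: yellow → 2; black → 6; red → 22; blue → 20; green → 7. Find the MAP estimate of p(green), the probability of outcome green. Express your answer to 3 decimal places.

The posterior is Dirichlet(αᵢ + nᵢ) = Dirichlet(10, 13, 29, 22, 12).
For a Dirichlet(a₁,…,a_K) with all aᵢ > 1, the mode has j-th component (aⱼ − 1)/(Σaᵢ − K).
Here Σaᵢ = 86 and K = 5, so p(green) = (12 − 1)/(86 − 5) = 11/81 ≈ 0.136.

MAP estimate of p(green) = 0.136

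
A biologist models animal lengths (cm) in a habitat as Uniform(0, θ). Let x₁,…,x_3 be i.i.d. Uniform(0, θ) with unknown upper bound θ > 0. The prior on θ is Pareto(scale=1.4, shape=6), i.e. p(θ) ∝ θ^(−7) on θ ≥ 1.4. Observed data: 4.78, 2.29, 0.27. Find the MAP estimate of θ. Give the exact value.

The Uniform(0, θ) likelihood is θ^(−n) for θ ≥ max(xᵢ), zero otherwise. Here max(xᵢ) = 4.78.
Posterior ∝ θ^(−7) · θ^(−3) = θ^(−10) on θ ≥ max(1.4, 4.78) = 4.78.
This density is strictly decreasing in θ, so the posterior mode lies at the lower boundary of the support.

θ̂_MAP = 4.78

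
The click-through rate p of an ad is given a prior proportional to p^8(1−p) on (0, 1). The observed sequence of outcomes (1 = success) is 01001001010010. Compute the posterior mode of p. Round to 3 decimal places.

p̂_MAP = 0.565

The prior density ∝ p^8(1−p)^1 is the kernel of Beta(9, 2).
Data: 5 successes in 14 trials (from the sequence). The binomial likelihood contributes p^5(1−p)^9, so the posterior is Beta(9+5, 2+9) = Beta(14, 11).
For Beta(a, b) with a, b > 1 the mode is (a−1)/(a+b−2) = 13/23 ≈ 0.565.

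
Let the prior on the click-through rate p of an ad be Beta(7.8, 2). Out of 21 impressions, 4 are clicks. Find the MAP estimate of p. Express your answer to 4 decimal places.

Prior: Beta(7.8, 2).
Data: 4 successes in 21 trials. The binomial likelihood contributes p^4(1−p)^17, so the posterior is Beta(7.8+4, 2+17) = Beta(11.8, 19).
For Beta(a, b) with a, b > 1 the mode is (a−1)/(a+b−2) = 10.8/28.8 ≈ 0.3750.

p̂_MAP = 0.3750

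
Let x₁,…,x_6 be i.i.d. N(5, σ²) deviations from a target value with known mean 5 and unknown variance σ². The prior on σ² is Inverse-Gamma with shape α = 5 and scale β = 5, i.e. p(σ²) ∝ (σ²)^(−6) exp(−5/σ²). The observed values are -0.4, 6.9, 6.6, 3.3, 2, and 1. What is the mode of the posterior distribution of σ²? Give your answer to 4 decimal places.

σ̂²_MAP = 4.0678

Sum of squared deviations about the known mean: SS = (-0.4−5)² + (6.9−5)² + (6.6−5)² + (3.3−5)² + (2−5)² + (1−5)² = 63.22.
The Normal likelihood contributes (σ²)^(−n/2) exp(−SS/(2σ²)), so the posterior is Inverse-Gamma(α + n/2, β + SS/2) = Inverse-Gamma(8, 36.61).
The mode of Inverse-Gamma(a, b) is b/(a+1) = 36.61/9 ≈ 4.0678.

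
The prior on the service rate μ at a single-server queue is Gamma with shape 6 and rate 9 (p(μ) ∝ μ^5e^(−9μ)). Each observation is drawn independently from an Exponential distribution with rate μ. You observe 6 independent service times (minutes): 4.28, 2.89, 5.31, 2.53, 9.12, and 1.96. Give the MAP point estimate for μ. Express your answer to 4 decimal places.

The Exponential(rate=μ) likelihood is ∝ μ^n e^(−μΣtᵢ). Here n = 6 and Σtᵢ = 4.28 + 2.89 + 5.31 + 2.53 + 9.12 + 1.96 = 26.09.
Posterior ∝ μ^5e^(−9μ) · μ^6e^(−26.09μ) = μ^11e^(−35.09μ), i.e. Gamma(12, 35.09).
Mode = (a−1)/b = 11/35.09 ≈ 0.3135.

μ̂_MAP = 0.3135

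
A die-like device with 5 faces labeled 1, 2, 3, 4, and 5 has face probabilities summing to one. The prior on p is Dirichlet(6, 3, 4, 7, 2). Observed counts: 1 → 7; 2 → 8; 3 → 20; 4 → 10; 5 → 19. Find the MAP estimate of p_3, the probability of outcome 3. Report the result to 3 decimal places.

The posterior is Dirichlet(αᵢ + nᵢ) = Dirichlet(13, 11, 24, 17, 21).
For a Dirichlet(a₁,…,a_K) with all aᵢ > 1, the mode has j-th component (aⱼ − 1)/(Σaᵢ − K).
Here Σaᵢ = 86 and K = 5, so p_3 = (24 − 1)/(86 − 5) = 23/81 ≈ 0.284.

MAP estimate: 0.284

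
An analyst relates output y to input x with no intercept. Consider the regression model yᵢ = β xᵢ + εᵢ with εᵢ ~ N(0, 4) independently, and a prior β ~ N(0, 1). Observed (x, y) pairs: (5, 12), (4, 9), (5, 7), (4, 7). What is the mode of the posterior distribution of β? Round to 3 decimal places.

log p(β | y) = −Σ(yᵢ − βxᵢ)²/(2·4) − β²/(2·1) + const.
Setting the derivative to zero: Σxᵢ(yᵢ − βxᵢ)/4 − β/1 = 0, so β = Σxᵢyᵢ / (Σxᵢ² + σ²/τ²).
Σxᵢyᵢ = 5·12 + 4·9 + 5·7 + 4·7 = 159; Σxᵢ² = 82; σ²/τ² = 4.
β̂_MAP = 159 / (82 + 4) = 159/86 ≈ 1.849.

β̂_MAP = 1.849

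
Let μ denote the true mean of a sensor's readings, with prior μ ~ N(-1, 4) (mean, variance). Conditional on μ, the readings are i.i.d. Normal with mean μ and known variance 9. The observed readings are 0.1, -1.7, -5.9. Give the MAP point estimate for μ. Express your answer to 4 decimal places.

μ̂_MAP = -1.8571

n = 3; x̄ = (0.1 + (-1.7) + (-5.9))/3 = -7.5/3 = -2.5.
For a Normal prior and Normal likelihood with known variance, the posterior is Normal; its mode equals its mean, the precision-weighted average.
Prior precision 1/σ₀² = 1/4 = 0.25; data precision n/σ² = 3/9 = 1/3.
μ̂ = (0.25·(-1) + (1/3)·(-2.5)) / (0.25 + 1/3) = (-13/12)/(7/12) = -13/7 ≈ -1.8571.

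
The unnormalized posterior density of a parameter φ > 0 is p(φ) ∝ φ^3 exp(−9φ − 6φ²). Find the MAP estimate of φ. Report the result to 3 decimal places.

φ̂_MAP = 0.250

ℓ'(φ) = 3/φ − 9 − 12φ. Setting this to zero and multiplying by φ: 12φ² + 9φ − 3 = 0.
φ = (−9 + √(9² + 4·12·3)) / (2·12) = (−9 + √225) / 24 = (−9 + 15)/24 = 1/4.
ℓ''(φ) = −3/φ² − 12 < 0, confirming a maximum.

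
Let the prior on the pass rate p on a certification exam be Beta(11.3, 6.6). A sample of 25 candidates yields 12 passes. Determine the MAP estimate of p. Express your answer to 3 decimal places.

p̂_MAP = 0.545

Prior: Beta(11.3, 6.6).
Data: 12 successes in 25 trials. The binomial likelihood contributes p^12(1−p)^13, so the posterior is Beta(11.3+12, 6.6+13) = Beta(23.3, 19.6).
For Beta(a, b) with a, b > 1 the mode is (a−1)/(a+b−2) = 22.3/40.9 ≈ 0.545.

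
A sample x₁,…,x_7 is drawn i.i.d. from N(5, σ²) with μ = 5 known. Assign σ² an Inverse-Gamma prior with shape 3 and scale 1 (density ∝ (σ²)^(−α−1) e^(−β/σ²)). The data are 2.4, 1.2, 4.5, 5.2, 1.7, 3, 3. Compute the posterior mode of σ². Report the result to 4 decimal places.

σ̂²_MAP = 2.8253

Sum of squared deviations about the known mean: SS = (2.4−5)² + (1.2−5)² + (4.5−5)² + (5.2−5)² + (1.7−5)² + (3−5)² + (3−5)² = 40.38.
The Normal likelihood contributes (σ²)^(−n/2) exp(−SS/(2σ²)), so the posterior is Inverse-Gamma(α + n/2, β + SS/2) = Inverse-Gamma(6.5, 21.19).
The mode of Inverse-Gamma(a, b) is b/(a+1) = 21.19/7.5 ≈ 2.8253.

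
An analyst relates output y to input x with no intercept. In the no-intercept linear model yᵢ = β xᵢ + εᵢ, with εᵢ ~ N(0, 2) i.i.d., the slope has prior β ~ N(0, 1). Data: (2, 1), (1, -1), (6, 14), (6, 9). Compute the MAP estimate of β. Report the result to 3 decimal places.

log p(β | y) = −Σ(yᵢ − βxᵢ)²/(2·2) − β²/(2·1) + const.
Setting the derivative to zero: Σxᵢ(yᵢ − βxᵢ)/2 − β/1 = 0, so β = Σxᵢyᵢ / (Σxᵢ² + σ²/τ²).
Σxᵢyᵢ = 2·1 + 1·(-1) + 6·14 + 6·9 = 139; Σxᵢ² = 77; σ²/τ² = 2.
β̂_MAP = 139 / (77 + 2) = 139/79 ≈ 1.759.

β̂_MAP = 1.759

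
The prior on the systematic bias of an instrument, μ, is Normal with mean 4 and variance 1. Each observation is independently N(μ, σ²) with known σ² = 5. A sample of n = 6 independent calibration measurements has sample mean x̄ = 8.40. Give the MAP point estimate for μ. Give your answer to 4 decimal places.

μ̂_MAP = 6.4000

n = 6, x̄ = 8.40.
For a Normal prior and Normal likelihood with known variance, the posterior is Normal; its mode equals its mean, the precision-weighted average.
Prior precision 1/σ₀² = 1/1 = 1; data precision n/σ² = 6/5 = 1.2.
μ̂ = (1·4 + 1.2·8.4) / (1 + 1.2) = 14.08/2.2 = 6.4000.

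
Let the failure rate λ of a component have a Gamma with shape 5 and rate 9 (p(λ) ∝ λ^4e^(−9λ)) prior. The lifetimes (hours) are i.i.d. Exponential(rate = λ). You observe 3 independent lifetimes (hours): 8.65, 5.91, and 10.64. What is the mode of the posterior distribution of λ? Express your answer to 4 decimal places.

The Exponential(rate=λ) likelihood is ∝ λ^n e^(−λΣtᵢ). Here n = 3 and Σtᵢ = 8.65 + 5.91 + 10.64 = 25.20.
Posterior ∝ λ^4e^(−9λ) · λ^3e^(−25.20λ) = λ^7e^(−34.20λ), i.e. Gamma(8, 34.20).
Mode = (a−1)/b = 7/34.20 ≈ 0.2047.

λ̂_MAP = 0.2047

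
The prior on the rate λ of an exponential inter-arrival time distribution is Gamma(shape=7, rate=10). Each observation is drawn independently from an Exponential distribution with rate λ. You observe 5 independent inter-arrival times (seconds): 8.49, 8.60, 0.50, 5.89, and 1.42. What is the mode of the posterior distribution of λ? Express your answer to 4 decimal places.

λ̂_MAP = 0.3152

The Exponential(rate=λ) likelihood is ∝ λ^n e^(−λΣtᵢ). Here n = 5 and Σtᵢ = 8.49 + 8.60 + 0.50 + 5.89 + 1.42 = 24.90.
Posterior ∝ λ^6e^(−10λ) · λ^5e^(−24.90λ) = λ^11e^(−34.90λ), i.e. Gamma(12, 34.90).
Mode = (a−1)/b = 11/34.90 ≈ 0.3152.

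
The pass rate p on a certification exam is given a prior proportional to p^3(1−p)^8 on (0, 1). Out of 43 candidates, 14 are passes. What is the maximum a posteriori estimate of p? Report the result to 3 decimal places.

p̂_MAP = 0.315

The prior density ∝ p^3(1−p)^8 is the kernel of Beta(4, 9).
Data: 14 successes in 43 trials. The binomial likelihood contributes p^14(1−p)^29, so the posterior is Beta(4+14, 9+29) = Beta(18, 38).
For Beta(a, b) with a, b > 1 the mode is (a−1)/(a+b−2) = 17/54 ≈ 0.315.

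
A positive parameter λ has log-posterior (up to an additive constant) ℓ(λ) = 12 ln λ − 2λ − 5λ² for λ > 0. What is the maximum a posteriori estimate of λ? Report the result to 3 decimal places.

ℓ'(λ) = 12/λ − 2 − 10λ. Setting this to zero and multiplying by λ: 10λ² + 2λ − 12 = 0.
λ = (−2 + √(2² + 4·10·12)) / (2·10) = (−2 + √484) / 20 = (−2 + 22)/20 = 1.
ℓ''(λ) = −12/λ² − 10 < 0, confirming a maximum.

λ̂_MAP = 1.000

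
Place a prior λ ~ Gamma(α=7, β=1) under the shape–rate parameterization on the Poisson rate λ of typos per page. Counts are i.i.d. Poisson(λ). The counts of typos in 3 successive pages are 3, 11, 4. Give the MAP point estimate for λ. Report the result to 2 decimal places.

λ̂_MAP = 6.00

Σxᵢ = 3+11+4 = 18, with n = 3.
Posterior ∝ λ^6e^(−1λ) · λ^18e^(−3λ) = λ^24e^(−4λ), i.e. Gamma(shape=25, rate=4).
The mode of a Gamma(a, b) with a ≥ 1 (shape–rate) is (a−1)/b = 24/4 ≈ 6.00.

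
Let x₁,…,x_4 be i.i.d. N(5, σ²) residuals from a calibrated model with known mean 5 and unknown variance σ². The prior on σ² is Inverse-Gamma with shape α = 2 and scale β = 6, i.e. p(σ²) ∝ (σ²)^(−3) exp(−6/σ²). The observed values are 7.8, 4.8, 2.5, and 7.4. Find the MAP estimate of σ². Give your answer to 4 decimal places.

σ̂²_MAP = 3.1890

Sum of squared deviations about the known mean: SS = (7.8−5)² + (4.8−5)² + (2.5−5)² + (7.4−5)² = 19.89.
The Normal likelihood contributes (σ²)^(−n/2) exp(−SS/(2σ²)), so the posterior is Inverse-Gamma(α + n/2, β + SS/2) = Inverse-Gamma(4, 15.945).
The mode of Inverse-Gamma(a, b) is b/(a+1) = 15.945/5 ≈ 3.1890.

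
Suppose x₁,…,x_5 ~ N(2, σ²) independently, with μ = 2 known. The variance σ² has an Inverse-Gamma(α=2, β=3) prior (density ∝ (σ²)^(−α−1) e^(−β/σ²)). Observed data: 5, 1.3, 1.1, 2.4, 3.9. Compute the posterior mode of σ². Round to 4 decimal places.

σ̂²_MAP = 1.8245

Sum of squared deviations about the known mean: SS = (5−2)² + (1.3−2)² + (1.1−2)² + (2.4−2)² + (3.9−2)² = 14.07.
The Normal likelihood contributes (σ²)^(−n/2) exp(−SS/(2σ²)), so the posterior is Inverse-Gamma(α + n/2, β + SS/2) = Inverse-Gamma(4.5, 10.035).
The mode of Inverse-Gamma(a, b) is b/(a+1) = 10.035/5.5 ≈ 1.8245.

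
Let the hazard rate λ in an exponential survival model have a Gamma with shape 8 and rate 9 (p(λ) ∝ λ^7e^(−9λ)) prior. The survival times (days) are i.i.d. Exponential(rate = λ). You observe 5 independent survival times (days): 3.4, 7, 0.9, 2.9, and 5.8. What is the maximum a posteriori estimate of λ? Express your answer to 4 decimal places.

λ̂_MAP = 0.4138

The Exponential(rate=λ) likelihood is ∝ λ^n e^(−λΣtᵢ). Here n = 5 and Σtᵢ = 3.4 + 7 + 0.9 + 2.9 + 5.8 = 20.
Posterior ∝ λ^7e^(−9λ) · λ^5e^(−20λ) = λ^12e^(−29λ), i.e. Gamma(13, 29).
Mode = (a−1)/b = 12/29 ≈ 0.4138.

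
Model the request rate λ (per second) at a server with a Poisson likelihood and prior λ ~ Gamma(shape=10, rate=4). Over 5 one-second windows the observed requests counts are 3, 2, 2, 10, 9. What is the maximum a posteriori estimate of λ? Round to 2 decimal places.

λ̂_MAP = 3.89

Σxᵢ = 3+2+2+10+9 = 26, with n = 5.
Posterior ∝ λ^9e^(−4λ) · λ^26e^(−5λ) = λ^35e^(−9λ), i.e. Gamma(shape=36, rate=9).
The mode of a Gamma(a, b) with a ≥ 1 (shape–rate) is (a−1)/b = 35/9 ≈ 3.89.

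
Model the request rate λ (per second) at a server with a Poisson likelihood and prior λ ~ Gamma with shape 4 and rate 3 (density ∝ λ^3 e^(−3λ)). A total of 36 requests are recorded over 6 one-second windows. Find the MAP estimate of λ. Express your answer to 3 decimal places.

Σxᵢ = 36, n = 6.
Posterior ∝ λ^3e^(−3λ) · λ^36e^(−6λ) = λ^39e^(−9λ), i.e. Gamma(shape=40, rate=9).
The mode of a Gamma(a, b) with a ≥ 1 (shape–rate) is (a−1)/b = 39/9 ≈ 4.333.

λ̂_MAP = 4.333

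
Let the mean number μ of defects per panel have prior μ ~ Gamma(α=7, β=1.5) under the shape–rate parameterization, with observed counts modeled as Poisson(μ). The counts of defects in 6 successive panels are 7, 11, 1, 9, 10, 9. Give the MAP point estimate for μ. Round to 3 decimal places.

Σxᵢ = 7+11+1+9+10+9 = 47, with n = 6.
Posterior ∝ μ^6e^(−1.5μ) · μ^47e^(−6μ) = μ^53e^(−7.5μ), i.e. Gamma(shape=54, rate=7.5).
The mode of a Gamma(a, b) with a ≥ 1 (shape–rate) is (a−1)/b = 53/7.5 ≈ 7.067.

μ̂_MAP = 7.067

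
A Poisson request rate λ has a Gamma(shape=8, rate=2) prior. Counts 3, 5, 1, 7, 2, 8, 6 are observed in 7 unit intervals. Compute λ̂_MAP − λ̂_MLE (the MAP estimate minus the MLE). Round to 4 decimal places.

MAP − MLE = -0.2381

Σxᵢ = 32. Posterior is Gamma(40, 9); MAP = (40−1)/9 = 39/9 ≈ 4.33333.
MLE = x̄ = 32/7 ≈ 4.57143.
Difference = 39/9 − 32/7 = -5/21 ≈ -0.2381.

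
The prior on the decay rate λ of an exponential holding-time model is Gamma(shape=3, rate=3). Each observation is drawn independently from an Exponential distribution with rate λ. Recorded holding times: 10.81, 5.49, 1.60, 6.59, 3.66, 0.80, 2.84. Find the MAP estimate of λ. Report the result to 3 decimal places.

λ̂_MAP = 0.259

The Exponential(rate=λ) likelihood is ∝ λ^n e^(−λΣtᵢ). Here n = 7 and Σtᵢ = 10.81 + 5.49 + 1.60 + 6.59 + 3.66 + 0.80 + 2.84 = 31.79.
Posterior ∝ λ^2e^(−3λ) · λ^7e^(−31.79λ) = λ^9e^(−34.79λ), i.e. Gamma(10, 34.79).
Mode = (a−1)/b = 9/34.79 ≈ 0.259.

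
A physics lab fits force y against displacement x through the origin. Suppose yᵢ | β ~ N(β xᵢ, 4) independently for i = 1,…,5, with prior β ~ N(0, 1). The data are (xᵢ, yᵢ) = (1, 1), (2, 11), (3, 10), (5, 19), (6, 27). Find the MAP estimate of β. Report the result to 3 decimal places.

log p(β | y) = −Σ(yᵢ − βxᵢ)²/(2·4) − β²/(2·1) + const.
Setting the derivative to zero: Σxᵢ(yᵢ − βxᵢ)/4 − β/1 = 0, so β = Σxᵢyᵢ / (Σxᵢ² + σ²/τ²).
Σxᵢyᵢ = 1·1 + 2·11 + 3·10 + 5·19 + 6·27 = 310; Σxᵢ² = 75; σ²/τ² = 4.
β̂_MAP = 310 / (75 + 4) = 310/79 ≈ 3.924.

β̂_MAP = 3.924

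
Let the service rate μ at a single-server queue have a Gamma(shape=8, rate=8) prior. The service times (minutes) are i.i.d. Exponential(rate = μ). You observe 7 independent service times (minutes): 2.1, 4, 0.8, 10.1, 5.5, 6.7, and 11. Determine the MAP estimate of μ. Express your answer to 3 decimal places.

μ̂_MAP = 0.290

The Exponential(rate=μ) likelihood is ∝ μ^n e^(−μΣtᵢ). Here n = 7 and Σtᵢ = 2.1 + 4 + 0.8 + 10.1 + 5.5 + 6.7 + 11 = 40.2.
Posterior ∝ μ^7e^(−8μ) · μ^7e^(−40.2μ) = μ^14e^(−48.2μ), i.e. Gamma(15, 48.2).
Mode = (a−1)/b = 14/48.2 ≈ 0.290.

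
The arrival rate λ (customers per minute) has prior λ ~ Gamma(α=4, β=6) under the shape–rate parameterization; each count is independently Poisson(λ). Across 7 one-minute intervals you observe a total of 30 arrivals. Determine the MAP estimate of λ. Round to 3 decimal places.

λ̂_MAP = 2.538

Σxᵢ = 30, n = 7.
Posterior ∝ λ^3e^(−6λ) · λ^30e^(−7λ) = λ^33e^(−13λ), i.e. Gamma(shape=34, rate=13).
The mode of a Gamma(a, b) with a ≥ 1 (shape–rate) is (a−1)/b = 33/13 ≈ 2.538.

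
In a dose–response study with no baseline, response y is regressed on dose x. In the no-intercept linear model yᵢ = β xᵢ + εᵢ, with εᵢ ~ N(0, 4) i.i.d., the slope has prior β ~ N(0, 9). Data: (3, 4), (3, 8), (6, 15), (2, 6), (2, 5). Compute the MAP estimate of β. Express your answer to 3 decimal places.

β̂_MAP = 2.370

log p(β | y) = −Σ(yᵢ − βxᵢ)²/(2·4) − β²/(2·9) + const.
Setting the derivative to zero: Σxᵢ(yᵢ − βxᵢ)/4 − β/9 = 0, so β = Σxᵢyᵢ / (Σxᵢ² + σ²/τ²).
Σxᵢyᵢ = 3·4 + 3·8 + 6·15 + 2·6 + 2·5 = 148; Σxᵢ² = 62; σ²/τ² = 4/9.
β̂_MAP = 148 / (62 + 4/9) = 148/(562/9) = 666/281 ≈ 2.370.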